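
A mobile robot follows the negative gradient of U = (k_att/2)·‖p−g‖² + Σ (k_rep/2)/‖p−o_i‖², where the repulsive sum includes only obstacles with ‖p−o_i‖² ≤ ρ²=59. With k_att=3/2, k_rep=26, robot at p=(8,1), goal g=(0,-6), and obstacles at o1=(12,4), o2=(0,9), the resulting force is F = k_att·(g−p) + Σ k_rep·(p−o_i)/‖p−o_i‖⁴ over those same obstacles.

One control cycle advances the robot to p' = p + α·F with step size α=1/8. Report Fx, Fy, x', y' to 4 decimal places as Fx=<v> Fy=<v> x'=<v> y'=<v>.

Fx=-12.1664 Fy=-10.6248 x'=6.4792 y'=-0.3281

F_att = 3/2·(g−p) = 3/2·(-8,-7) = (-12.0000,-10.5000)
o1: d²=25 ≤ ρ²=59; F_rep = 26·(-4,-3)/25² = (-0.1664,-0.1248)
o2: d²=128 > ρ²=59 → inactive
F = F_att + ΣF_rep = (-12.1664,-10.6248)
p' = p + 1/8·F = (6.4792,-0.3281)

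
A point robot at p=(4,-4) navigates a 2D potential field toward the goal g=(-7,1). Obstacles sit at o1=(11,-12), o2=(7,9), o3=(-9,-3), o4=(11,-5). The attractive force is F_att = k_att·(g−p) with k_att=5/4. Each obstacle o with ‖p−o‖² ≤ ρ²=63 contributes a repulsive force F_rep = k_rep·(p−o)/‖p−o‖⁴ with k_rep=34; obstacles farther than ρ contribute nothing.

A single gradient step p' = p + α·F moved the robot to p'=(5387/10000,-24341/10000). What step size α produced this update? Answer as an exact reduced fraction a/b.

F_att = 5/4·(g−p) = 5/4·(-11,5) = (-13.7500,6.2500)
o1: d²=113 > ρ²=63 → inactive
o2: d²=178 > ρ²=63 → inactive
o3: d²=170 > ρ²=63 → inactive
o4: d²=50 ≤ ρ²=63; F_rep = 34·(-7,1)/50² = (-0.0952,0.0136)
F = F_att + ΣF_rep = (-13.8452,6.2636)
Δp = p'−p = (-3.4613,1.5659); α = Δx/Fx = (-34613/10000) / (-34613/2500) = 1/4
check: Δy/Fy = (15659/10000) / (15659/2500) = 1/4 ✓

α = 1/4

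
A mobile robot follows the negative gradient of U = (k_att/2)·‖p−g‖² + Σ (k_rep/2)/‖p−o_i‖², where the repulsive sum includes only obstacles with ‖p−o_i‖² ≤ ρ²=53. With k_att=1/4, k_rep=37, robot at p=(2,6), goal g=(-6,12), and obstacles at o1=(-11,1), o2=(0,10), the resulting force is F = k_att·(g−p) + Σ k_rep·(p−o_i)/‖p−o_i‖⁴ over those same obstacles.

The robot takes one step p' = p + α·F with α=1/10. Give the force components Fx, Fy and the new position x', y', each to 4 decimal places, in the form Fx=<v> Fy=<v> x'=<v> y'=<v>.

Fx=-1.8150 Fy=1.1300 x'=1.8185 y'=6.1130

F_att = 1/4·(g−p) = 1/4·(-8,6) = (-2.0000,1.5000)
o1: d²=194 > ρ²=53 → inactive
o2: d²=20 ≤ ρ²=53; F_rep = 37·(2,-4)/20² = (0.1850,-0.3700)
F = F_att + ΣF_rep = (-1.8150,1.1300)
p' = p + 1/10·F = (1.8185,6.1130)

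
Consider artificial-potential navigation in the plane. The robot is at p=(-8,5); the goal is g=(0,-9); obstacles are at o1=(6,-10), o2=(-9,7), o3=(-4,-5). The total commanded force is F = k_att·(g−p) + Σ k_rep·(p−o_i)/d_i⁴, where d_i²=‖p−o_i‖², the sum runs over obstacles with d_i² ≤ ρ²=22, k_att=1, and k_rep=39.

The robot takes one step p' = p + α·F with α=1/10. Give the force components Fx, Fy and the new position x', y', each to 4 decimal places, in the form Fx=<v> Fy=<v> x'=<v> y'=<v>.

F_att = 1·(g−p) = 1·(8,-14) = (8.0000,-14.0000)
o1: d²=421 > ρ²=22 → inactive
o2: d²=5 ≤ ρ²=22; F_rep = 39·(1,-2)/5² = (1.5600,-3.1200)
o3: d²=116 > ρ²=22 → inactive
F = F_att + ΣF_rep = (9.5600,-17.1200)
p' = p + 1/10·F = (-7.0440,3.2880)

Fx=9.5600 Fy=-17.1200 x'=-7.0440 y'=3.2880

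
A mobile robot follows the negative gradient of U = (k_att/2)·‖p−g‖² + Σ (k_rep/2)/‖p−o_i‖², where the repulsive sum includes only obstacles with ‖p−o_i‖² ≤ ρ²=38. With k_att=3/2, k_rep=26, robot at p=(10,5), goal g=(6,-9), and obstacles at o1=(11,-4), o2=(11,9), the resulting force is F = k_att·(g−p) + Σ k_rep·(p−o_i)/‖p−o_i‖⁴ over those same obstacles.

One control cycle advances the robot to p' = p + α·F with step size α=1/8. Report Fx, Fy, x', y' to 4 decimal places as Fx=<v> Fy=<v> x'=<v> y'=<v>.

F_att = 3/2·(g−p) = 3/2·(-4,-14) = (-6.0000,-21.0000)
o1: d²=82 > ρ²=38 → inactive
o2: d²=17 ≤ ρ²=38; F_rep = 26·(-1,-4)/17² = (-0.0900,-0.3599)
F = F_att + ΣF_rep = (-6.0900,-21.3599)
p' = p + 1/8·F = (9.2388,2.3300)

Fx=-6.0900 Fy=-21.3599 x'=9.2388 y'=2.3300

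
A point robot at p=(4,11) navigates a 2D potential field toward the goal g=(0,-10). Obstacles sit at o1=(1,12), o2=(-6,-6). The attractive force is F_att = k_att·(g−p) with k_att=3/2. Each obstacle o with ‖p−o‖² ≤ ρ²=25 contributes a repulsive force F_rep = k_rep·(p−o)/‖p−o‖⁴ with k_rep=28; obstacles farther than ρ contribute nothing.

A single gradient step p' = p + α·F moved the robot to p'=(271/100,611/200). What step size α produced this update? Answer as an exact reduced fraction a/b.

α = 1/4

F_att = 3/2·(g−p) = 3/2·(-4,-21) = (-6.0000,-31.5000)
o1: d²=10 ≤ ρ²=25; F_rep = 28·(3,-1)/10² = (0.8400,-0.2800)
o2: d²=389 > ρ²=25 → inactive
F = F_att + ΣF_rep = (-5.1600,-31.7800)
Δp = p'−p = (-1.2900,-7.9450); α = Δx/Fx = (-129/100) / (-129/25) = 1/4
check: Δy/Fy = (-1589/200) / (-1589/50) = 1/4 ✓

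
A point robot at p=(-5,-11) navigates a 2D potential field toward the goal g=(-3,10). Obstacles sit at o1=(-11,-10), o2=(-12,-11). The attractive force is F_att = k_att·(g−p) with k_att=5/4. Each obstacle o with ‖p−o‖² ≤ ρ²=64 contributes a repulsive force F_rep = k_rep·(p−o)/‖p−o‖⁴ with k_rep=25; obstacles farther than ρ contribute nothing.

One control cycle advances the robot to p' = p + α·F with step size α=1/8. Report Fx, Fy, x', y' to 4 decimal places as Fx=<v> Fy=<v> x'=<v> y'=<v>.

Fx=2.6825 Fy=26.2317 x'=-4.6647 y'=-7.7210

F_att = 5/4·(g−p) = 5/4·(2,21) = (2.5000,26.2500)
o1: d²=37 ≤ ρ²=64; F_rep = 25·(6,-1)/37² = (0.1096,-0.0183)
o2: d²=49 ≤ ρ²=64; F_rep = 25·(7,0)/49² = (0.0729,0.0000)
F = F_att + ΣF_rep = (2.6825,26.2317)
p' = p + 1/8·F = (-4.6647,-7.7210)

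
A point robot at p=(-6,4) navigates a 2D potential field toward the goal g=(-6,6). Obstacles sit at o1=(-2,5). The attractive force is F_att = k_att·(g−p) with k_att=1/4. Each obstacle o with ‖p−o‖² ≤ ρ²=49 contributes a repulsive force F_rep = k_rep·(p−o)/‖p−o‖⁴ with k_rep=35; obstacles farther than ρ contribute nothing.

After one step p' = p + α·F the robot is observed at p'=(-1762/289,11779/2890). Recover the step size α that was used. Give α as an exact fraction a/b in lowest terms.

α = 1/5

F_att = 1/4·(g−p) = 1/4·(0,2) = (0.0000,0.5000)
o1: d²=17 ≤ ρ²=49; F_rep = 35·(-4,-1)/17² = (-0.4844,-0.1211)
F = F_att + ΣF_rep = (-0.4844,0.3789)
Δp = p'−p = (-0.0969,0.0758); α = Δx/Fx = (-28/289) / (-140/289) = 1/5
check: Δy/Fy = (219/2890) / (219/578) = 1/5 ✓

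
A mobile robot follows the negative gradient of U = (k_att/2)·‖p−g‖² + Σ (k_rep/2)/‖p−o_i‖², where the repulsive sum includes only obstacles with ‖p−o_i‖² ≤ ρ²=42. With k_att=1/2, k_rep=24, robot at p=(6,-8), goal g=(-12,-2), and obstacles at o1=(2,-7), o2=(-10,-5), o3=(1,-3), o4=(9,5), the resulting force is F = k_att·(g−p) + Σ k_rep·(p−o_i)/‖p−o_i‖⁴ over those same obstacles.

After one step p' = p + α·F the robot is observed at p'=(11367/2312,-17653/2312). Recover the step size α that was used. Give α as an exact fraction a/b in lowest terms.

F_att = 1/2·(g−p) = 1/2·(-18,6) = (-9.0000,3.0000)
o1: d²=17 ≤ ρ²=42; F_rep = 24·(4,-1)/17² = (0.3322,-0.0830)
o2: d²=265 > ρ²=42 → inactive
o3: d²=50 > ρ²=42 → inactive
o4: d²=178 > ρ²=42 → inactive
F = F_att + ΣF_rep = (-8.6678,2.9170)
Δp = p'−p = (-1.0835,0.3646); α = Δx/Fx = (-2505/2312) / (-2505/289) = 1/8
check: Δy/Fy = (843/2312) / (843/289) = 1/8 ✓

α = 1/8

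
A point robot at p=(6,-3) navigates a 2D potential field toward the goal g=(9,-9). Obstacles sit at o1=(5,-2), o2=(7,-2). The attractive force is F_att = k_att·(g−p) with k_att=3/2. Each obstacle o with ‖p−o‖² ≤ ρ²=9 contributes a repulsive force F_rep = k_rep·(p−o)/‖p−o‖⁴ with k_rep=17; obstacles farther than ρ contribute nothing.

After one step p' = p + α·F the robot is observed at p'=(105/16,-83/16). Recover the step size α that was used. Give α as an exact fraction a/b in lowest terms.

F_att = 3/2·(g−p) = 3/2·(3,-6) = (4.5000,-9.0000)
o1: d²=2 ≤ ρ²=9; F_rep = 17·(1,-1)/2² = (4.2500,-4.2500)
o2: d²=2 ≤ ρ²=9; F_rep = 17·(-1,-1)/2² = (-4.2500,-4.2500)
F = F_att + ΣF_rep = (4.5000,-17.5000)
Δp = p'−p = (0.5625,-2.1875); α = Δx/Fx = (9/16) / (9/2) = 1/8
check: Δy/Fy = (-35/16) / (-35/2) = 1/8 ✓

α = 1/8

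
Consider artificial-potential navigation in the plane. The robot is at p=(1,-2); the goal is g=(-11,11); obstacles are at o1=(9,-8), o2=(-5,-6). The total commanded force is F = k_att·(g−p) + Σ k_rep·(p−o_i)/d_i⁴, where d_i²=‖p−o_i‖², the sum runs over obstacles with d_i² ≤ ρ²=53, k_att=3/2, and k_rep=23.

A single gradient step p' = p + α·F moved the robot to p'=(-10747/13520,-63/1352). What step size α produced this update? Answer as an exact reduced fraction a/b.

F_att = 3/2·(g−p) = 3/2·(-12,13) = (-18.0000,19.5000)
o1: d²=100 > ρ²=53 → inactive
o2: d²=52 ≤ ρ²=53; F_rep = 23·(6,4)/52² = (0.0510,0.0340)
F = F_att + ΣF_rep = (-17.9490,19.5340)
Δp = p'−p = (-1.7949,1.9534); α = Δx/Fx = (-24267/13520) / (-24267/1352) = 1/10
check: Δy/Fy = (2641/1352) / (13205/676) = 1/10 ✓

α = 1/10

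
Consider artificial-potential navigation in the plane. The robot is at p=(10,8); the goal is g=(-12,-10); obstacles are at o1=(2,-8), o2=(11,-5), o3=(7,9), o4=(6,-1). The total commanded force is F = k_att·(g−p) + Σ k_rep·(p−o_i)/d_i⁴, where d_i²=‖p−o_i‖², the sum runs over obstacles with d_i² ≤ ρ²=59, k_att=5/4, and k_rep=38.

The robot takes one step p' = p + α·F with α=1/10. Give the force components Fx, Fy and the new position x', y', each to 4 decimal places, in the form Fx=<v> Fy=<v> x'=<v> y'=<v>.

F_att = 5/4·(g−p) = 5/4·(-22,-18) = (-27.5000,-22.5000)
o1: d²=320 > ρ²=59 → inactive
o2: d²=170 > ρ²=59 → inactive
o3: d²=10 ≤ ρ²=59; F_rep = 38·(3,-1)/10² = (1.1400,-0.3800)
o4: d²=97 > ρ²=59 → inactive
F = F_att + ΣF_rep = (-26.3600,-22.8800)
p' = p + 1/10·F = (7.3640,5.7120)

Fx=-26.3600 Fy=-22.8800 x'=7.3640 y'=5.7120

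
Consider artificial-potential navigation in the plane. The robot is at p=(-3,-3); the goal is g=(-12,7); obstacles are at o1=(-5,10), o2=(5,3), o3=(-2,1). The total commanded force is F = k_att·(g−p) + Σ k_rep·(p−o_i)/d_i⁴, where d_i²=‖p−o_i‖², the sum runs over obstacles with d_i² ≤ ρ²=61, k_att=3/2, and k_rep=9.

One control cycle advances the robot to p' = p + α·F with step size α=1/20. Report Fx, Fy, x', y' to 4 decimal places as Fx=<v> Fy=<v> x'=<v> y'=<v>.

Fx=-13.5311 Fy=14.8754 x'=-3.6766 y'=-2.2562

F_att = 3/2·(g−p) = 3/2·(-9,10) = (-13.5000,15.0000)
o1: d²=173 > ρ²=61 → inactive
o2: d²=100 > ρ²=61 → inactive
o3: d²=17 ≤ ρ²=61; F_rep = 9·(-1,-4)/17² = (-0.0311,-0.1246)
F = F_att + ΣF_rep = (-13.5311,14.8754)
p' = p + 1/20·F = (-3.6766,-2.2562)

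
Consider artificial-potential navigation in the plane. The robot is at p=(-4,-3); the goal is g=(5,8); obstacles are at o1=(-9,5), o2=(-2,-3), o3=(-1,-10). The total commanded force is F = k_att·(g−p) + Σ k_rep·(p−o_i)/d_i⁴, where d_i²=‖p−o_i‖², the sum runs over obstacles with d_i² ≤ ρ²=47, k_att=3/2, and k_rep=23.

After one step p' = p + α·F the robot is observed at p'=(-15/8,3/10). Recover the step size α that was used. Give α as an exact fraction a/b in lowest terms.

F_att = 3/2·(g−p) = 3/2·(9,11) = (13.5000,16.5000)
o1: d²=89 > ρ²=47 → inactive
o2: d²=4 ≤ ρ²=47; F_rep = 23·(-2,0)/4² = (-2.8750,0.0000)
o3: d²=58 > ρ²=47 → inactive
F = F_att + ΣF_rep = (10.6250,16.5000)
Δp = p'−p = (2.1250,3.3000); α = Δx/Fx = (17/8) / (85/8) = 1/5
check: Δy/Fy = (33/10) / (33/2) = 1/5 ✓

α = 1/5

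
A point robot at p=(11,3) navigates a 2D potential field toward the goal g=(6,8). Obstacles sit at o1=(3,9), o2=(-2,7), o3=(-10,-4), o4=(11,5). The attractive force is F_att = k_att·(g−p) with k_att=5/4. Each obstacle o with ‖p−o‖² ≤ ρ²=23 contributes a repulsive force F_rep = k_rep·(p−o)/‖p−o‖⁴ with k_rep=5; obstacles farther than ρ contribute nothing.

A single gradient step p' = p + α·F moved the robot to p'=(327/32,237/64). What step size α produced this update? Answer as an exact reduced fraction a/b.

F_att = 5/4·(g−p) = 5/4·(-5,5) = (-6.2500,6.2500)
o1: d²=100 > ρ²=23 → inactive
o2: d²=185 > ρ²=23 → inactive
o3: d²=490 > ρ²=23 → inactive
o4: d²=4 ≤ ρ²=23; F_rep = 5·(0,-2)/4² = (0.0000,-0.6250)
F = F_att + ΣF_rep = (-6.2500,5.6250)
Δp = p'−p = (-0.7812,0.7031); α = Δx/Fx = (-25/32) / (-25/4) = 1/8
check: Δy/Fy = (45/64) / (45/8) = 1/8 ✓

α = 1/8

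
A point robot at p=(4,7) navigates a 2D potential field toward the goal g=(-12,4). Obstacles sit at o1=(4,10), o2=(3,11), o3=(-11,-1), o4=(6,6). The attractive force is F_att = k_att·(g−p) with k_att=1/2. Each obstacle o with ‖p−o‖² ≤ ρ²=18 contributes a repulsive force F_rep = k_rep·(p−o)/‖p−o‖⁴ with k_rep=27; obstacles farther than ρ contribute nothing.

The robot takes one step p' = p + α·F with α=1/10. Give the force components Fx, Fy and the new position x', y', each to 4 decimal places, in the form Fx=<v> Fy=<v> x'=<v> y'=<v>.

Fx=-10.0666 Fy=-1.7937 x'=2.9933 y'=6.8206

F_att = 1/2·(g−p) = 1/2·(-16,-3) = (-8.0000,-1.5000)
o1: d²=9 ≤ ρ²=18; F_rep = 27·(0,-3)/9² = (0.0000,-1.0000)
o2: d²=17 ≤ ρ²=18; F_rep = 27·(1,-4)/17² = (0.0934,-0.3737)
o3: d²=289 > ρ²=18 → inactive
o4: d²=5 ≤ ρ²=18; F_rep = 27·(-2,1)/5² = (-2.1600,1.0800)
F = F_att + ΣF_rep = (-10.0666,-1.7937)
p' = p + 1/10·F = (2.9933,6.8206)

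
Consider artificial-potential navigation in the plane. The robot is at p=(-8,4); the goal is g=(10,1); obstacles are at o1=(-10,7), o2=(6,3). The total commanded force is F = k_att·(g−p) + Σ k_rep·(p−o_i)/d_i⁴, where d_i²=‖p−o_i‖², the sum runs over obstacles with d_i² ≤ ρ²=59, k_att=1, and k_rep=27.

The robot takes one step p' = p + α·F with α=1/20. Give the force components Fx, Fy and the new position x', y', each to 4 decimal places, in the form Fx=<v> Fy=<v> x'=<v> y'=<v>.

F_att = 1·(g−p) = 1·(18,-3) = (18.0000,-3.0000)
o1: d²=13 ≤ ρ²=59; F_rep = 27·(2,-3)/13² = (0.3195,-0.4793)
o2: d²=197 > ρ²=59 → inactive
F = F_att + ΣF_rep = (18.3195,-3.4793)
p' = p + 1/20·F = (-7.0840,3.8260)

Fx=18.3195 Fy=-3.4793 x'=-7.0840 y'=3.8260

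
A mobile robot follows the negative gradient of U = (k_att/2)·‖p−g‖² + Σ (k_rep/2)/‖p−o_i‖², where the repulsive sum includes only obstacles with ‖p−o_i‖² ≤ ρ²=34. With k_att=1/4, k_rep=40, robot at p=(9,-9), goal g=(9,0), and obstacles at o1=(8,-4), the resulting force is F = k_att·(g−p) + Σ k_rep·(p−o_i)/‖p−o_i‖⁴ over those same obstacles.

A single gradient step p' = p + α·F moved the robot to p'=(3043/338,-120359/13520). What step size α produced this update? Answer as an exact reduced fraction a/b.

F_att = 1/4·(g−p) = 1/4·(0,9) = (0.0000,2.2500)
o1: d²=26 ≤ ρ²=34; F_rep = 40·(1,-5)/26² = (0.0592,-0.2959)
F = F_att + ΣF_rep = (0.0592,1.9541)
Δp = p'−p = (0.0030,0.0977); α = Δx/Fx = (1/338) / (10/169) = 1/20
check: Δy/Fy = (1321/13520) / (1321/676) = 1/20 ✓

α = 1/20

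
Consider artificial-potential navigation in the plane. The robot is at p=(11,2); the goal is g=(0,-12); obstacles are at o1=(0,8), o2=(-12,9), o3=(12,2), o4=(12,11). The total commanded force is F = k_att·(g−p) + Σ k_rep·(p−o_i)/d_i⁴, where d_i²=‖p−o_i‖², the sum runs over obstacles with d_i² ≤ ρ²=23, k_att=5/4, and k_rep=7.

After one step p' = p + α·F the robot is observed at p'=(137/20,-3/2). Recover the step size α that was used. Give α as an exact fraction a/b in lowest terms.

F_att = 5/4·(g−p) = 5/4·(-11,-14) = (-13.7500,-17.5000)
o1: d²=157 > ρ²=23 → inactive
o2: d²=578 > ρ²=23 → inactive
o3: d²=1 ≤ ρ²=23; F_rep = 7·(-1,0)/1² = (-7.0000,0.0000)
o4: d²=82 > ρ²=23 → inactive
F = F_att + ΣF_rep = (-20.7500,-17.5000)
Δp = p'−p = (-4.1500,-3.5000); α = Δx/Fx = (-83/20) / (-83/4) = 1/5
check: Δy/Fy = (-7/2) / (-35/2) = 1/5 ✓

α = 1/5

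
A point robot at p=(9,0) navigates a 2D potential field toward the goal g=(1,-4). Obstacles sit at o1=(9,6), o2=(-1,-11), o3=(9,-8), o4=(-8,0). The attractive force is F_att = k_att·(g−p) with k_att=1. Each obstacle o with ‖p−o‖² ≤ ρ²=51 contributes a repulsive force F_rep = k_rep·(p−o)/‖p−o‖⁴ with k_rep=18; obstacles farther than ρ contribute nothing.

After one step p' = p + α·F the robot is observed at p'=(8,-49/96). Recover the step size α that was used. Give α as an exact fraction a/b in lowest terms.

F_att = 1·(g−p) = 1·(-8,-4) = (-8.0000,-4.0000)
o1: d²=36 ≤ ρ²=51; F_rep = 18·(0,-6)/36² = (0.0000,-0.0833)
o2: d²=221 > ρ²=51 → inactive
o3: d²=64 > ρ²=51 → inactive
o4: d²=289 > ρ²=51 → inactive
F = F_att + ΣF_rep = (-8.0000,-4.0833)
Δp = p'−p = (-1.0000,-0.5104); α = Δx/Fx = (-1) / (-8) = 1/8
check: Δy/Fy = (-49/96) / (-49/12) = 1/8 ✓

α = 1/8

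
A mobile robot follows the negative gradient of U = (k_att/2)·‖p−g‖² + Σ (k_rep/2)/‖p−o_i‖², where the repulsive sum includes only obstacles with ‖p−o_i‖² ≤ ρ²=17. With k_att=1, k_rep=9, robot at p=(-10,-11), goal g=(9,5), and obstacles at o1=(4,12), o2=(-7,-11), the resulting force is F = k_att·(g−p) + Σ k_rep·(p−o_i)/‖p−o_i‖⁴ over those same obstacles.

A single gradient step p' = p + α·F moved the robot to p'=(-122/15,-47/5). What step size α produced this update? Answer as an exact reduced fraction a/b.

F_att = 1·(g−p) = 1·(19,16) = (19.0000,16.0000)
o1: d²=725 > ρ²=17 → inactive
o2: d²=9 ≤ ρ²=17; F_rep = 9·(-3,0)/9² = (-0.3333,0.0000)
F = F_att + ΣF_rep = (18.6667,16.0000)
Δp = p'−p = (1.8667,1.6000); α = Δx/Fx = (28/15) / (56/3) = 1/10
check: Δy/Fy = (8/5) / (16) = 1/10 ✓

α = 1/10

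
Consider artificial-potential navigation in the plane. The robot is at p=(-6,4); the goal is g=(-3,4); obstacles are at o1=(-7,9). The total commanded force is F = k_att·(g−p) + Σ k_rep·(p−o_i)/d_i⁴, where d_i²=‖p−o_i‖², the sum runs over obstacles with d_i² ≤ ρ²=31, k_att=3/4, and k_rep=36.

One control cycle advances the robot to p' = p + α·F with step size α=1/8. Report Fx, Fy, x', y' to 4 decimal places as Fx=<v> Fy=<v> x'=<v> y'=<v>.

Fx=2.3033 Fy=-0.2663 x'=-5.7121 y'=3.9667

F_att = 3/4·(g−p) = 3/4·(3,0) = (2.2500,0.0000)
o1: d²=26 ≤ ρ²=31; F_rep = 36·(1,-5)/26² = (0.0533,-0.2663)
F = F_att + ΣF_rep = (2.3033,-0.2663)
p' = p + 1/8·F = (-5.7121,3.9667)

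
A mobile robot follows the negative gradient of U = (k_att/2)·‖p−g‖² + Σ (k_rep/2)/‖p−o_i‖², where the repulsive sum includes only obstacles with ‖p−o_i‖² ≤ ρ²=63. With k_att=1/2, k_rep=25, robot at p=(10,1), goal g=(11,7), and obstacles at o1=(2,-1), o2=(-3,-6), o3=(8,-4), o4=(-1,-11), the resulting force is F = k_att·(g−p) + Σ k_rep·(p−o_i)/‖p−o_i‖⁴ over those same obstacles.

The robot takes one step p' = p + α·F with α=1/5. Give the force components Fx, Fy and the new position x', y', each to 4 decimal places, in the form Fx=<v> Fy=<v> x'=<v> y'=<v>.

Fx=0.5595 Fy=3.1486 x'=10.1119 y'=1.6297

F_att = 1/2·(g−p) = 1/2·(1,6) = (0.5000,3.0000)
o1: d²=68 > ρ²=63 → inactive
o2: d²=218 > ρ²=63 → inactive
o3: d²=29 ≤ ρ²=63; F_rep = 25·(2,5)/29² = (0.0595,0.1486)
o4: d²=265 > ρ²=63 → inactive
F = F_att + ΣF_rep = (0.5595,3.1486)
p' = p + 1/5·F = (10.1119,1.6297)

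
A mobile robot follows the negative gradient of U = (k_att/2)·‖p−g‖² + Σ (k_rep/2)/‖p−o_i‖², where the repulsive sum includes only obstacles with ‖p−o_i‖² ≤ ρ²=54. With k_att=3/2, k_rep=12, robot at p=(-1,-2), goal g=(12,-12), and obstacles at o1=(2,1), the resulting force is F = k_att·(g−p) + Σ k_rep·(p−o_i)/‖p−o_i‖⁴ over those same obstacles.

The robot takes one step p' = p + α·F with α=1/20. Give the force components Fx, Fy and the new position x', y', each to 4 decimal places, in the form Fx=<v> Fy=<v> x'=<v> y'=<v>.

Fx=19.3889 Fy=-15.1111 x'=-0.0306 y'=-2.7556

F_att = 3/2·(g−p) = 3/2·(13,-10) = (19.5000,-15.0000)
o1: d²=18 ≤ ρ²=54; F_rep = 12·(-3,-3)/18² = (-0.1111,-0.1111)
F = F_att + ΣF_rep = (19.3889,-15.1111)
p' = p + 1/20·F = (-0.0306,-2.7556)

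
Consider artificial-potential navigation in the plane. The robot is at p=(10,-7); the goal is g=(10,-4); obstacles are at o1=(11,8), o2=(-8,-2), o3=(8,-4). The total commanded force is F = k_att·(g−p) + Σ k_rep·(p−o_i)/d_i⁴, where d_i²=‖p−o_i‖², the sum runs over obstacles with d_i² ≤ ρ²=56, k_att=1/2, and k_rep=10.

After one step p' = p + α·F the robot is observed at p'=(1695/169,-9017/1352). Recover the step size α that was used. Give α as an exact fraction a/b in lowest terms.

α = 1/4

F_att = 1/2·(g−p) = 1/2·(0,3) = (0.0000,1.5000)
o1: d²=226 > ρ²=56 → inactive
o2: d²=349 > ρ²=56 → inactive
o3: d²=13 ≤ ρ²=56; F_rep = 10·(2,-3)/13² = (0.1183,-0.1775)
F = F_att + ΣF_rep = (0.1183,1.3225)
Δp = p'−p = (0.0296,0.3306); α = Δx/Fx = (5/169) / (20/169) = 1/4
check: Δy/Fy = (447/1352) / (447/338) = 1/4 ✓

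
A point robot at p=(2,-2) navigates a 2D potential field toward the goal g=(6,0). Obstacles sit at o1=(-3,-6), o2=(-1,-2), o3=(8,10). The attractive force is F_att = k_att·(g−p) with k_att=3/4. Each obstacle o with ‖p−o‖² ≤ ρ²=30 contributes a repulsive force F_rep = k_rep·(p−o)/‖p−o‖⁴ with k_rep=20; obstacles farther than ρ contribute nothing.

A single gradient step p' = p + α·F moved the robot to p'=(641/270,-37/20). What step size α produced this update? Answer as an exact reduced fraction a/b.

α = 1/10

F_att = 3/4·(g−p) = 3/4·(4,2) = (3.0000,1.5000)
o1: d²=41 > ρ²=30 → inactive
o2: d²=9 ≤ ρ²=30; F_rep = 20·(3,0)/9² = (0.7407,0.0000)
o3: d²=180 > ρ²=30 → inactive
F = F_att + ΣF_rep = (3.7407,1.5000)
Δp = p'−p = (0.3741,0.1500); α = Δx/Fx = (101/270) / (101/27) = 1/10
check: Δy/Fy = (3/20) / (3/2) = 1/10 ✓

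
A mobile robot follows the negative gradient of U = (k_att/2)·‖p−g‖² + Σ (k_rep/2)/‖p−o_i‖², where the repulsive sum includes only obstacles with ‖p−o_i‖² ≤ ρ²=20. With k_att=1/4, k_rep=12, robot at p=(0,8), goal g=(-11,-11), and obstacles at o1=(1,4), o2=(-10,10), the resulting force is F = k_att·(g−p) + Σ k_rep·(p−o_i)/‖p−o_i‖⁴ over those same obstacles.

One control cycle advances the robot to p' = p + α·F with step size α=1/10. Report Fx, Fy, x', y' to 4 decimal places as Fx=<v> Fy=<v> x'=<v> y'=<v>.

F_att = 1/4·(g−p) = 1/4·(-11,-19) = (-2.7500,-4.7500)
o1: d²=17 ≤ ρ²=20; F_rep = 12·(-1,4)/17² = (-0.0415,0.1661)
o2: d²=104 > ρ²=20 → inactive
F = F_att + ΣF_rep = (-2.7915,-4.5839)
p' = p + 1/10·F = (-0.2792,7.5416)

Fx=-2.7915 Fy=-4.5839 x'=-0.2792 y'=7.5416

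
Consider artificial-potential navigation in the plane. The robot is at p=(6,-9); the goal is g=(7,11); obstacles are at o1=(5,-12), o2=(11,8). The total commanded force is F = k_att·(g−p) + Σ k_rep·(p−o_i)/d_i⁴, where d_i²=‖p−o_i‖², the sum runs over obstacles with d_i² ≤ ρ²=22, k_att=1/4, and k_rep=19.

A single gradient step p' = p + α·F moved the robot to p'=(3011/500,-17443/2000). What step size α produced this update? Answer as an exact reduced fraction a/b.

α = 1/20

F_att = 1/4·(g−p) = 1/4·(1,20) = (0.2500,5.0000)
o1: d²=10 ≤ ρ²=22; F_rep = 19·(1,3)/10² = (0.1900,0.5700)
o2: d²=314 > ρ²=22 → inactive
F = F_att + ΣF_rep = (0.4400,5.5700)
Δp = p'−p = (0.0220,0.2785); α = Δx/Fx = (11/500) / (11/25) = 1/20
check: Δy/Fy = (557/2000) / (557/100) = 1/20 ✓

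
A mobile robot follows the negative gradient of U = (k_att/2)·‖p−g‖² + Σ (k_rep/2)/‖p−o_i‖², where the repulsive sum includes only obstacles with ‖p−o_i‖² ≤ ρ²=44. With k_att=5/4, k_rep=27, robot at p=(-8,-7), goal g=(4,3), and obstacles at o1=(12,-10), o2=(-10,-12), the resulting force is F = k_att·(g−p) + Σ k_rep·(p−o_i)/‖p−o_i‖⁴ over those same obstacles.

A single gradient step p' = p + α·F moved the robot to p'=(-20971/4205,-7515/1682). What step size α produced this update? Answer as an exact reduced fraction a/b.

α = 1/5

F_att = 5/4·(g−p) = 5/4·(12,10) = (15.0000,12.5000)
o1: d²=409 > ρ²=44 → inactive
o2: d²=29 ≤ ρ²=44; F_rep = 27·(2,5)/29² = (0.0642,0.1605)
F = F_att + ΣF_rep = (15.0642,12.6605)
Δp = p'−p = (3.0128,2.5321); α = Δx/Fx = (12669/4205) / (12669/841) = 1/5
check: Δy/Fy = (4259/1682) / (21295/1682) = 1/5 ✓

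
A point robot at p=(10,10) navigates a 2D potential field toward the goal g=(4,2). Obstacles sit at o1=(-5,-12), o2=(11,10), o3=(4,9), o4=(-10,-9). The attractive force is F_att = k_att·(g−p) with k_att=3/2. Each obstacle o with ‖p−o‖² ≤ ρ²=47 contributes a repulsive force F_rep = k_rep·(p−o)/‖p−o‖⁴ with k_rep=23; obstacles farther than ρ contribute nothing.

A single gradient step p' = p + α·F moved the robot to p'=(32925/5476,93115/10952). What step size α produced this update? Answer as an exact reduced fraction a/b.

F_att = 3/2·(g−p) = 3/2·(-6,-8) = (-9.0000,-12.0000)
o1: d²=709 > ρ²=47 → inactive
o2: d²=1 ≤ ρ²=47; F_rep = 23·(-1,0)/1² = (-23.0000,0.0000)
o3: d²=37 ≤ ρ²=47; F_rep = 23·(6,1)/37² = (0.1008,0.0168)
o4: d²=761 > ρ²=47 → inactive
F = F_att + ΣF_rep = (-31.8992,-11.9832)
Δp = p'−p = (-3.9874,-1.4979); α = Δx/Fx = (-21835/5476) / (-43670/1369) = 1/8
check: Δy/Fy = (-16405/10952) / (-16405/1369) = 1/8 ✓

α = 1/8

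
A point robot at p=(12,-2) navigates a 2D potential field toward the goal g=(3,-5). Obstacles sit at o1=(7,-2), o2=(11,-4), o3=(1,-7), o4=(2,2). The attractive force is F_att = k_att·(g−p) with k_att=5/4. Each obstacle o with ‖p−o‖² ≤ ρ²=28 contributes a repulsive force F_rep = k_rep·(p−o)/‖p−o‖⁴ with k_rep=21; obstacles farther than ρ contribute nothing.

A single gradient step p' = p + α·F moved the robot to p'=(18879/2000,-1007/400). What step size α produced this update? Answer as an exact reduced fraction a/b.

α = 1/4

F_att = 5/4·(g−p) = 5/4·(-9,-3) = (-11.2500,-3.7500)
o1: d²=25 ≤ ρ²=28; F_rep = 21·(5,0)/25² = (0.1680,0.0000)
o2: d²=5 ≤ ρ²=28; F_rep = 21·(1,2)/5² = (0.8400,1.6800)
o3: d²=146 > ρ²=28 → inactive
o4: d²=116 > ρ²=28 → inactive
F = F_att + ΣF_rep = (-10.2420,-2.0700)
Δp = p'−p = (-2.5605,-0.5175); α = Δx/Fx = (-5121/2000) / (-5121/500) = 1/4
check: Δy/Fy = (-207/400) / (-207/100) = 1/4 ✓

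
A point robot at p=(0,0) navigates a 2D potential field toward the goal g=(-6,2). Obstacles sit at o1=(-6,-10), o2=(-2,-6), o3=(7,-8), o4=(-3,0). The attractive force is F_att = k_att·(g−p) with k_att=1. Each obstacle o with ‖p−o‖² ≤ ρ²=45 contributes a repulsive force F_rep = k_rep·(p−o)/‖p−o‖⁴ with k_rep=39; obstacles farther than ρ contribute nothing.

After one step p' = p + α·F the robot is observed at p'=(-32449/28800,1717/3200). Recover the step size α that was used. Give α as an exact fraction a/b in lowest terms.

F_att = 1·(g−p) = 1·(-6,2) = (-6.0000,2.0000)
o1: d²=136 > ρ²=45 → inactive
o2: d²=40 ≤ ρ²=45; F_rep = 39·(2,6)/40² = (0.0488,0.1462)
o3: d²=113 > ρ²=45 → inactive
o4: d²=9 ≤ ρ²=45; F_rep = 39·(3,0)/9² = (1.4444,0.0000)
F = F_att + ΣF_rep = (-4.5068,2.1463)
Δp = p'−p = (-1.1267,0.5366); α = Δx/Fx = (-32449/28800) / (-32449/7200) = 1/4
check: Δy/Fy = (1717/3200) / (1717/800) = 1/4 ✓

α = 1/4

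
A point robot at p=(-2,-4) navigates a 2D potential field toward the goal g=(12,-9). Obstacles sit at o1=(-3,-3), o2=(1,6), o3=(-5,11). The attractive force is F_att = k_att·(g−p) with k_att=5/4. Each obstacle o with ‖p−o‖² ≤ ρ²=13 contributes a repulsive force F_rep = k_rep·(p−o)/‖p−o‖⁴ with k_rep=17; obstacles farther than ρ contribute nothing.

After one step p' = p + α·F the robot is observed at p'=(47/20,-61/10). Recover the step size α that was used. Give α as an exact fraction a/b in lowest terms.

α = 1/5

F_att = 5/4·(g−p) = 5/4·(14,-5) = (17.5000,-6.2500)
o1: d²=2 ≤ ρ²=13; F_rep = 17·(1,-1)/2² = (4.2500,-4.2500)
o2: d²=109 > ρ²=13 → inactive
o3: d²=234 > ρ²=13 → inactive
F = F_att + ΣF_rep = (21.7500,-10.5000)
Δp = p'−p = (4.3500,-2.1000); α = Δx/Fx = (87/20) / (87/4) = 1/5
check: Δy/Fy = (-21/10) / (-21/2) = 1/5 ✓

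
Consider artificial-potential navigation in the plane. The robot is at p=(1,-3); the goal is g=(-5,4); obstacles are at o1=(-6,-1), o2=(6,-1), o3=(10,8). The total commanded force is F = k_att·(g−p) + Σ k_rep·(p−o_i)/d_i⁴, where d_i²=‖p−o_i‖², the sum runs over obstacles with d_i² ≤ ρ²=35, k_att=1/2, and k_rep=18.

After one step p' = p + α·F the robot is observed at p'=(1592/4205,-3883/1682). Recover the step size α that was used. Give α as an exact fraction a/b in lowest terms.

α = 1/5

F_att = 1/2·(g−p) = 1/2·(-6,7) = (-3.0000,3.5000)
o1: d²=53 > ρ²=35 → inactive
o2: d²=29 ≤ ρ²=35; F_rep = 18·(-5,-2)/29² = (-0.1070,-0.0428)
o3: d²=202 > ρ²=35 → inactive
F = F_att + ΣF_rep = (-3.1070,3.4572)
Δp = p'−p = (-0.6214,0.6914); α = Δx/Fx = (-2613/4205) / (-2613/841) = 1/5
check: Δy/Fy = (1163/1682) / (5815/1682) = 1/5 ✓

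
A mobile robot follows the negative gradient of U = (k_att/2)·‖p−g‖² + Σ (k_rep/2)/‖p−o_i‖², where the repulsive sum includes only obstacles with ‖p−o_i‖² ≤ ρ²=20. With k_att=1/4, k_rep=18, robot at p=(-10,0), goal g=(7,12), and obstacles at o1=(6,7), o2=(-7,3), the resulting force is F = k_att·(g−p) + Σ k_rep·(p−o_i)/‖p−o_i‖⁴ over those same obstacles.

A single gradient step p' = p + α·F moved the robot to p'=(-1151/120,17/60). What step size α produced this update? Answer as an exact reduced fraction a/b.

α = 1/10

F_att = 1/4·(g−p) = 1/4·(17,12) = (4.2500,3.0000)
o1: d²=305 > ρ²=20 → inactive
o2: d²=18 ≤ ρ²=20; F_rep = 18·(-3,-3)/18² = (-0.1667,-0.1667)
F = F_att + ΣF_rep = (4.0833,2.8333)
Δp = p'−p = (0.4083,0.2833); α = Δx/Fx = (49/120) / (49/12) = 1/10
check: Δy/Fy = (17/60) / (17/6) = 1/10 ✓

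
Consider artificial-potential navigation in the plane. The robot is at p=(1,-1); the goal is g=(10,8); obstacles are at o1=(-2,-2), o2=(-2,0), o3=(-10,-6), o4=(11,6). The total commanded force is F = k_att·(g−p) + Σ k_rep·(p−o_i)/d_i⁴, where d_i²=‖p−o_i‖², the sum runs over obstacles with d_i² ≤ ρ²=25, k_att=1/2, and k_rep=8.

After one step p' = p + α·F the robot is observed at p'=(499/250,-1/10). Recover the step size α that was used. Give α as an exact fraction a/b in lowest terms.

F_att = 1/2·(g−p) = 1/2·(9,9) = (4.5000,4.5000)
o1: d²=10 ≤ ρ²=25; F_rep = 8·(3,1)/10² = (0.2400,0.0800)
o2: d²=10 ≤ ρ²=25; F_rep = 8·(3,-1)/10² = (0.2400,-0.0800)
o3: d²=146 > ρ²=25 → inactive
o4: d²=149 > ρ²=25 → inactive
F = F_att + ΣF_rep = (4.9800,4.5000)
Δp = p'−p = (0.9960,0.9000); α = Δx/Fx = (249/250) / (249/50) = 1/5
check: Δy/Fy = (9/10) / (9/2) = 1/5 ✓

α = 1/5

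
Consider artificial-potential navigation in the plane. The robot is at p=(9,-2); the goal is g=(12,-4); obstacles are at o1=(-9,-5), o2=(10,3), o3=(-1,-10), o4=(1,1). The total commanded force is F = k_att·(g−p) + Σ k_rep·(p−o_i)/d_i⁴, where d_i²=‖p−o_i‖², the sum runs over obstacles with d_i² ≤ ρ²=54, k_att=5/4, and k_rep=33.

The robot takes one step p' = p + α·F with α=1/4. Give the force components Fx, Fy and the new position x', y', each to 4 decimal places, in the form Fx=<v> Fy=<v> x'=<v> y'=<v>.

Fx=3.7012 Fy=-2.7441 x'=9.9253 y'=-2.6860

F_att = 5/4·(g−p) = 5/4·(3,-2) = (3.7500,-2.5000)
o1: d²=333 > ρ²=54 → inactive
o2: d²=26 ≤ ρ²=54; F_rep = 33·(-1,-5)/26² = (-0.0488,-0.2441)
o3: d²=164 > ρ²=54 → inactive
o4: d²=73 > ρ²=54 → inactive
F = F_att + ΣF_rep = (3.7012,-2.7441)
p' = p + 1/4·F = (9.9253,-2.6860)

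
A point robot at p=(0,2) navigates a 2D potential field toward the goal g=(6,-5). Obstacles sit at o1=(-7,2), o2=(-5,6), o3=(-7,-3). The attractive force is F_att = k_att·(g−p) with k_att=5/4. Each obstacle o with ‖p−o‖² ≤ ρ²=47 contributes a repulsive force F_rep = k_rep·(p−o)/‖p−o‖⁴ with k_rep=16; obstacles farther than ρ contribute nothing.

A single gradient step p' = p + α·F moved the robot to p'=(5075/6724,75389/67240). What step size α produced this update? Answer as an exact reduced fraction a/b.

F_att = 5/4·(g−p) = 5/4·(6,-7) = (7.5000,-8.7500)
o1: d²=49 > ρ²=47 → inactive
o2: d²=41 ≤ ρ²=47; F_rep = 16·(5,-4)/41² = (0.0476,-0.0381)
o3: d²=74 > ρ²=47 → inactive
F = F_att + ΣF_rep = (7.5476,-8.7881)
Δp = p'−p = (0.7548,-0.8788); α = Δx/Fx = (5075/6724) / (25375/3362) = 1/10
check: Δy/Fy = (-59091/67240) / (-59091/6724) = 1/10 ✓

α = 1/10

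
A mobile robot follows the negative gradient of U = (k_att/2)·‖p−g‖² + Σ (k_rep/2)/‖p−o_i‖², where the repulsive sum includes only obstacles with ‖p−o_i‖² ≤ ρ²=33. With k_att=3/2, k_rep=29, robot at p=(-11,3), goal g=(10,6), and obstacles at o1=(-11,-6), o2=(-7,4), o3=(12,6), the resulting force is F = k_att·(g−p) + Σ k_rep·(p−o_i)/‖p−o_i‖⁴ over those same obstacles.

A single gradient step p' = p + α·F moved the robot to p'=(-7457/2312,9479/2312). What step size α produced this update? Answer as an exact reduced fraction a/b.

α = 1/4

F_att = 3/2·(g−p) = 3/2·(21,3) = (31.5000,4.5000)
o1: d²=81 > ρ²=33 → inactive
o2: d²=17 ≤ ρ²=33; F_rep = 29·(-4,-1)/17² = (-0.4014,-0.1003)
o3: d²=538 > ρ²=33 → inactive
F = F_att + ΣF_rep = (31.0986,4.3997)
Δp = p'−p = (7.7747,1.0999); α = Δx/Fx = (17975/2312) / (17975/578) = 1/4
check: Δy/Fy = (2543/2312) / (2543/578) = 1/4 ✓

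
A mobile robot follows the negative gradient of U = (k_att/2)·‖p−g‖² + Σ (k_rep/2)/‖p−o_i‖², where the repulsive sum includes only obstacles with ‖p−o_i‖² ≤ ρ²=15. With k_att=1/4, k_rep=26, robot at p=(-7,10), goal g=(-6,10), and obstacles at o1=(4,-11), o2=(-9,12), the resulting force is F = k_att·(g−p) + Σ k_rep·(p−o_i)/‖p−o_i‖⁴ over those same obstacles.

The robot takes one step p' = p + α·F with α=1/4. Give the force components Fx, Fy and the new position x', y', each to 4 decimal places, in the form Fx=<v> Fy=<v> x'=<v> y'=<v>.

F_att = 1/4·(g−p) = 1/4·(1,0) = (0.2500,0.0000)
o1: d²=562 > ρ²=15 → inactive
o2: d²=8 ≤ ρ²=15; F_rep = 26·(2,-2)/8² = (0.8125,-0.8125)
F = F_att + ΣF_rep = (1.0625,-0.8125)
p' = p + 1/4·F = (-6.7344,9.7969)

Fx=1.0625 Fy=-0.8125 x'=-6.7344 y'=9.7969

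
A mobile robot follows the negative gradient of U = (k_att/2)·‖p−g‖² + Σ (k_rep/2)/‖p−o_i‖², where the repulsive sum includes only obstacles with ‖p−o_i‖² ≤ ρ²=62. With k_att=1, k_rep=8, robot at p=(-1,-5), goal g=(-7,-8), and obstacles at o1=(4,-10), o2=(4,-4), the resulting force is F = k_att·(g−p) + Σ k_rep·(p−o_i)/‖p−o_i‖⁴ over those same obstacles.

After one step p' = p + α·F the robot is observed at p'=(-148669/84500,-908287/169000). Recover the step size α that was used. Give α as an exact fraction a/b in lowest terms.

F_att = 1·(g−p) = 1·(-6,-3) = (-6.0000,-3.0000)
o1: d²=50 ≤ ρ²=62; F_rep = 8·(-5,5)/50² = (-0.0160,0.0160)
o2: d²=26 ≤ ρ²=62; F_rep = 8·(-5,-1)/26² = (-0.0592,-0.0118)
F = F_att + ΣF_rep = (-6.0752,-2.9958)
Δp = p'−p = (-0.7594,-0.3745); α = Δx/Fx = (-64169/84500) / (-128338/21125) = 1/8
check: Δy/Fy = (-63287/169000) / (-63287/21125) = 1/8 ✓

α = 1/8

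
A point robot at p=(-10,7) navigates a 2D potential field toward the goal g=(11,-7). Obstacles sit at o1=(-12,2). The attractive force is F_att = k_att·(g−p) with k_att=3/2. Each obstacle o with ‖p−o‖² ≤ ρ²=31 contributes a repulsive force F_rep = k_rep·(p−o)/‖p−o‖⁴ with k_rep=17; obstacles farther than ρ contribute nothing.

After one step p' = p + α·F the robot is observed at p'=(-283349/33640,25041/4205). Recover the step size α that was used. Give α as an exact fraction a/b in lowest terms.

F_att = 3/2·(g−p) = 3/2·(21,-14) = (31.5000,-21.0000)
o1: d²=29 ≤ ρ²=31; F_rep = 17·(2,5)/29² = (0.0404,0.1011)
F = F_att + ΣF_rep = (31.5404,-20.8989)
Δp = p'−p = (1.5770,-1.0449); α = Δx/Fx = (53051/33640) / (53051/1682) = 1/20
check: Δy/Fy = (-4394/4205) / (-17576/841) = 1/20 ✓

α = 1/20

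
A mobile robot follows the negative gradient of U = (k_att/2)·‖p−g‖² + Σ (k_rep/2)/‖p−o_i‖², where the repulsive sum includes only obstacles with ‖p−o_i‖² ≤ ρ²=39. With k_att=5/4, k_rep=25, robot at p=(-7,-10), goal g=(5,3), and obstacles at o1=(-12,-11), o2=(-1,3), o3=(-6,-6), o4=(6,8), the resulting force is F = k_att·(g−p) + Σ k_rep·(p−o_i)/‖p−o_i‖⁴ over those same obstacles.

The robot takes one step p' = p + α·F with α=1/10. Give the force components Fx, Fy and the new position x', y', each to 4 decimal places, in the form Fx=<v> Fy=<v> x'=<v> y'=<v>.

Fx=15.0984 Fy=15.9410 x'=-5.4902 y'=-8.4059

F_att = 5/4·(g−p) = 5/4·(12,13) = (15.0000,16.2500)
o1: d²=26 ≤ ρ²=39; F_rep = 25·(5,1)/26² = (0.1849,0.0370)
o2: d²=205 > ρ²=39 → inactive
o3: d²=17 ≤ ρ²=39; F_rep = 25·(-1,-4)/17² = (-0.0865,-0.3460)
o4: d²=493 > ρ²=39 → inactive
F = F_att + ΣF_rep = (15.0984,15.9410)
p' = p + 1/10·F = (-5.4902,-8.4059)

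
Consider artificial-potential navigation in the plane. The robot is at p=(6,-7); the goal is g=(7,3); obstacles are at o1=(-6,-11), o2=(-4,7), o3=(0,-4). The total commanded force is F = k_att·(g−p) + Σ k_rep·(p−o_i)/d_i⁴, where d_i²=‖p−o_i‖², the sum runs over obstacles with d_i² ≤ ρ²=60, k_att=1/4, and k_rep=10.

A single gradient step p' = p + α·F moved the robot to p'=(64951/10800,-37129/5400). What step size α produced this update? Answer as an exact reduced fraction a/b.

F_att = 1/4·(g−p) = 1/4·(1,10) = (0.2500,2.5000)
o1: d²=160 > ρ²=60 → inactive
o2: d²=296 > ρ²=60 → inactive
o3: d²=45 ≤ ρ²=60; F_rep = 10·(6,-3)/45² = (0.0296,-0.0148)
F = F_att + ΣF_rep = (0.2796,2.4852)
Δp = p'−p = (0.0140,0.1243); α = Δx/Fx = (151/10800) / (151/540) = 1/20
check: Δy/Fy = (671/5400) / (671/270) = 1/20 ✓

α = 1/20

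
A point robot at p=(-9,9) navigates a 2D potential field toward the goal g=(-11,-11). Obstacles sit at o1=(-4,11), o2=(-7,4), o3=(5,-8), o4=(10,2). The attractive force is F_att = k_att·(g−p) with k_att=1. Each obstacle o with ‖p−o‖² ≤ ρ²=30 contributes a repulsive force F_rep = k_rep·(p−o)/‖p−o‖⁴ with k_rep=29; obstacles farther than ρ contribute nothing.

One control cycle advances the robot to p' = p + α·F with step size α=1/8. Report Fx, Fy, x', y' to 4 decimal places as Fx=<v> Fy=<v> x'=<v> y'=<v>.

F_att = 1·(g−p) = 1·(-2,-20) = (-2.0000,-20.0000)
o1: d²=29 ≤ ρ²=30; F_rep = 29·(-5,-2)/29² = (-0.1724,-0.0690)
o2: d²=29 ≤ ρ²=30; F_rep = 29·(-2,5)/29² = (-0.0690,0.1724)
o3: d²=485 > ρ²=30 → inactive
o4: d²=410 > ρ²=30 → inactive
F = F_att + ΣF_rep = (-2.2414,-19.8966)
p' = p + 1/8·F = (-9.2802,6.5129)

Fx=-2.2414 Fy=-19.8966 x'=-9.2802 y'=6.5129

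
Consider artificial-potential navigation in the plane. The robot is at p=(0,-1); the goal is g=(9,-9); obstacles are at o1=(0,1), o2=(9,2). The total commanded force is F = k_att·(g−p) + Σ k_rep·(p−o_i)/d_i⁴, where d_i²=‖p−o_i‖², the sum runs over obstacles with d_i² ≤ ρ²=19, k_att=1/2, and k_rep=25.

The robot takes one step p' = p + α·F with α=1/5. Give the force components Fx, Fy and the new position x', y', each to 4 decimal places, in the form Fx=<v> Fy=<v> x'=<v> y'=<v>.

F_att = 1/2·(g−p) = 1/2·(9,-8) = (4.5000,-4.0000)
o1: d²=4 ≤ ρ²=19; F_rep = 25·(0,-2)/4² = (0.0000,-3.1250)
o2: d²=90 > ρ²=19 → inactive
F = F_att + ΣF_rep = (4.5000,-7.1250)
p' = p + 1/5·F = (0.9000,-2.4250)

Fx=4.5000 Fy=-7.1250 x'=0.9000 y'=-2.4250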